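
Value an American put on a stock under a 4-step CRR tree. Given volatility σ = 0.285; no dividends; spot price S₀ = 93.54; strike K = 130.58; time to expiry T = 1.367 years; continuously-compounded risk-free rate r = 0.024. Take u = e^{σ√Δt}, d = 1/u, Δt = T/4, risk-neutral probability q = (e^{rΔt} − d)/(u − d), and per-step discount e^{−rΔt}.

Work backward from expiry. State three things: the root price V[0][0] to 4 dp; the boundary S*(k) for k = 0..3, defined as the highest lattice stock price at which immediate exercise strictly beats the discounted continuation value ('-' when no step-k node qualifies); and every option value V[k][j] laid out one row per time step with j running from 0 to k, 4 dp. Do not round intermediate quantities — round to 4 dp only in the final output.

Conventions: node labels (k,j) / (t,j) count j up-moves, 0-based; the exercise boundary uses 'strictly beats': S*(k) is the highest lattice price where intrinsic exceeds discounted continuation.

price = 37.8172
boundary = - 79.1844 93.5400 110.4981
tree:
37.8172
51.3956 23.9305
63.5480 37.0400 10.3088
73.8353 51.3956 20.0819 0.0253
82.5439 63.5480 37.0400 0.0494 0.0000

Δt=0.34175, u=1.18129, d=0.84653, q=0.48305, disc=e^(-rΔt)=0.99183
k=4 terminal: V=max(K-S,0) → 82.5439 63.5480 37.0400 0.0494 0.0000
k=3: j=0 S=56.7447 intr=73.8353 cont=72.7687 V=73.8353[EX]; j=1 S=79.1844 intr=51.3956 cont=50.3289 V=51.3956[EX]; j=2 S=110.4981 intr=20.0819 cont=19.0153 V=20.0819[EX]; j=3 S=154.1948 intr=0.0000 cont=0.0253 V=0.0253[hold]  S*(3)=110.4981
k=2: j=0 S=67.0320 intr=63.5480 cont=62.4813 V=63.5480[EX]; j=1 S=93.5400 intr=37.0400 cont=35.9734 V=37.0400[EX]; j=2 S=130.5306 intr=0.0494 cont=10.3088 V=10.3088[hold]  S*(2)=93.5400
k=1: j=0 S=79.1844 intr=51.3956 cont=50.3289 V=51.3956[EX]; j=1 S=110.4981 intr=20.0819 cont=23.9305 V=23.9305[hold]  S*(1)=79.1844
k=0: j=0 S=93.5400 intr=37.0400 cont=37.8172 V=37.8172[hold]  S*(0)=-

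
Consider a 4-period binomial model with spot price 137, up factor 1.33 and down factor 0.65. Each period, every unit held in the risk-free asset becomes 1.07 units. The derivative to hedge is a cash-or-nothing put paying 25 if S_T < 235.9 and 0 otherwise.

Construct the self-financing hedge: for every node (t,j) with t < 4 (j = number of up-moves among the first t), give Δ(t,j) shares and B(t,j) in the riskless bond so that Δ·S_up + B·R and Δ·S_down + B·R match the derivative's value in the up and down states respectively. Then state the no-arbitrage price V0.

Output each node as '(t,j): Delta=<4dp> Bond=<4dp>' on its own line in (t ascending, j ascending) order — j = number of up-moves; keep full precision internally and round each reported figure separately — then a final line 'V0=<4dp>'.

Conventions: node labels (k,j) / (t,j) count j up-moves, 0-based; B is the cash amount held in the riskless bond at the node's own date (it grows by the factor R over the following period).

(0,0): Delta=-0.0516 Bond=23.3680
(1,0): Delta=0.0000 Bond=20.4074
(1,1): Delta=-0.0672 Bond=27.8492
(2,0): Delta=0.0000 Bond=21.8360
(2,1): Delta=0.0000 Bond=21.8360
(2,2): Delta=-0.0876 Bond=34.7279
(3,0): Delta=0.0000 Bond=23.3645
(3,1): Delta=0.0000 Bond=23.3645
(3,2): Delta=0.0000 Bond=23.3645
(3,3): Delta=-0.1141 Bond=45.6982
V0=16.2967

Arbitrage-free pricing uses the up-move probability p* = (R−d)/(u−d) = 0.6176, discounting each step at R = 1.07.
At maturity the claim pays: V(4,0)=25.0000, V(4,1)=25.0000, V(4,2)=25.0000, V(4,3)=25.0000, V(4,4)=0.0000
(3,0): S=37.6236. Δ = (V_up−V_dn)/(S_up−S_dn) = (25.0000−25.0000)/(50.0394−24.4554) = 0.0000. V = [p*·25.0000 + (1−p*)·25.0000]/1.07 = 23.3645. B = V − Δ·S = 23.3645.
(3,1): S=76.9837. Δ = (V_up−V_dn)/(S_up−S_dn) = (25.0000−25.0000)/(102.3884−50.0394) = 0.0000. V = [p*·25.0000 + (1−p*)·25.0000]/1.07 = 23.3645. B = V − Δ·S = 23.3645.
(3,2): S=157.5205. Δ = (V_up−V_dn)/(S_up−S_dn) = (25.0000−25.0000)/(209.5023−102.3884) = 0.0000. V = [p*·25.0000 + (1−p*)·25.0000]/1.07 = 23.3645. B = V − Δ·S = 23.3645.
(3,3): S=322.3113. Δ = (V_up−V_dn)/(S_up−S_dn) = (0.0000−25.0000)/(428.6740−209.5023) = -0.1141. V = [p*·0.0000 + (1−p*)·25.0000]/1.07 = 8.9335. B = V − Δ·S = 45.6982.
(2,0): S=57.8825. Δ = (V_up−V_dn)/(S_up−S_dn) = (23.3645−23.3645)/(76.9837−37.6236) = 0.0000. V = [p*·23.3645 + (1−p*)·23.3645]/1.07 = 21.8360. B = V − Δ·S = 21.8360.
(2,1): S=118.4365. Δ = (V_up−V_dn)/(S_up−S_dn) = (23.3645−23.3645)/(157.5205−76.9837) = 0.0000. V = [p*·23.3645 + (1−p*)·23.3645]/1.07 = 21.8360. B = V − Δ·S = 21.8360.
(2,2): S=242.3393. Δ = (V_up−V_dn)/(S_up−S_dn) = (8.9335−23.3645)/(322.3113−157.5205) = -0.0876. V = [p*·8.9335 + (1−p*)·23.3645]/1.07 = 13.5058. B = V − Δ·S = 34.7279.
(1,0): S=89.0500. Δ = (V_up−V_dn)/(S_up−S_dn) = (21.8360−21.8360)/(118.4365−57.8825) = 0.0000. V = [p*·21.8360 + (1−p*)·21.8360]/1.07 = 20.4074. B = V − Δ·S = 20.4074.
(1,1): S=182.2100. Δ = (V_up−V_dn)/(S_up−S_dn) = (13.5058−21.8360)/(242.3393−118.4365) = -0.0672. V = [p*·13.5058 + (1−p*)·21.8360]/1.07 = 15.5989. B = V − Δ·S = 27.8492.
(0,0): S=137.0000. Δ = (V_up−V_dn)/(S_up−S_dn) = (15.5989−20.4074)/(182.2100−89.0500) = -0.0516. V = [p*·15.5989 + (1−p*)·20.4074]/1.07 = 16.2967. B = V − Δ·S = 23.3680.
Check: Δ(0,0)·S0 + B(0,0) = 16.2967 = V0.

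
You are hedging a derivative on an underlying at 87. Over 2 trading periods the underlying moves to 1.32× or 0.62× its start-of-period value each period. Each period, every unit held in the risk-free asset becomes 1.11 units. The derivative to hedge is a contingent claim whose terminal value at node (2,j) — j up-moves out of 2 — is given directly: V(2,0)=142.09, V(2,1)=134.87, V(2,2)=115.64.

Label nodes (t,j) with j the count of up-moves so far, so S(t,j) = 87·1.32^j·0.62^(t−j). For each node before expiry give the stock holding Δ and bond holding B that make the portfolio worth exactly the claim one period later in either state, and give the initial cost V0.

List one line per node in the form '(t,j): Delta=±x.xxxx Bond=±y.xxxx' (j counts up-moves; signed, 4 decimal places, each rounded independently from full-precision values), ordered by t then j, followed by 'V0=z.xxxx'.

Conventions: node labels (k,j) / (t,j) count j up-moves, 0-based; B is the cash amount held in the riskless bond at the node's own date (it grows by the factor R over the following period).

(0,0): Delta=-0.2312 Bond=122.4552
(1,0): Delta=-0.1912 Bond=133.7701
(1,1): Delta=-0.2392 Bond=136.8489
V0=102.3432

Arbitrage-free pricing uses the up-move probability p* = (R−d)/(u−d) = 0.7000, discounting each step at R = 1.11.
Expiry values: V(2,0)=142.0900, V(2,1)=134.8700, V(2,2)=115.6400
Node (1,0) S=53.9400: V=(p*·134.8700+(1−p*)·142.0900)/1.11=123.4559; Δ=(134.8700−142.0900)/(71.2008−33.4428)=-0.1912; B=V−Δ·S=133.7701
Node (1,1) S=114.8400: V=(p*·115.6400+(1−p*)·134.8700)/1.11=109.3775; Δ=(115.6400−134.8700)/(151.5888−71.2008)=-0.2392; B=V−Δ·S=136.8489
Node (0,0) S=87.0000: V=(p*·109.3775+(1−p*)·123.4559)/1.11=102.3432; Δ=(109.3775−123.4559)/(114.8400−53.9400)=-0.2312; B=V−Δ·S=122.4552
Check: Δ(0,0)·S0 + B(0,0) = 102.3432 = V0.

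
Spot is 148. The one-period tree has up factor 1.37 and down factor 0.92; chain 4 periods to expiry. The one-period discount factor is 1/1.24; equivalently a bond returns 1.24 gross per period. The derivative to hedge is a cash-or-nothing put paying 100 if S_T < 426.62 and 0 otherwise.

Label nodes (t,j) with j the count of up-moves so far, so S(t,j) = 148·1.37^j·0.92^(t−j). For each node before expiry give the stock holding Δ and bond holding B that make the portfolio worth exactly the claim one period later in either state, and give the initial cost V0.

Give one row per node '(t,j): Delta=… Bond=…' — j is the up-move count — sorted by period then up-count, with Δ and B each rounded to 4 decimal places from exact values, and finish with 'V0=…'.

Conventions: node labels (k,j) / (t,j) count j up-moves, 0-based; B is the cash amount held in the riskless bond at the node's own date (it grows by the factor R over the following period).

(0,0): Delta=-0.2832 Bond=73.3931
(1,0): Delta=0.0000 Bond=52.4487
(1,1): Delta=-0.3604 Bond=106.6719
(2,0): Delta=0.0000 Bond=65.0364
(2,1): Delta=0.0000 Bond=65.0364
(2,2): Delta=-0.4588 Bond=159.5881
(3,0): Delta=0.0000 Bond=80.6452
(3,1): Delta=0.0000 Bond=80.6452
(3,2): Delta=0.0000 Bond=80.6452
(3,3): Delta=-0.5839 Bond=245.5197
V0=31.4814

Under the risk-neutral measure, an up-move has probability p* = (R−d)/(u−d) = 0.7111 and values discount at R = 1.24.
At maturity the claim pays: V(4,0)=100.0000, V(4,1)=100.0000, V(4,2)=100.0000, V(4,3)=100.0000, V(4,4)=0.0000
Node (3,0) S=115.2458: V=(p*·100.0000+(1−p*)·100.0000)/1.24=80.6452; Δ=(100.0000−100.0000)/(157.8868−106.0262)=0.0000; B=V−Δ·S=80.6452
Node (3,1) S=171.6161: V=(p*·100.0000+(1−p*)·100.0000)/1.24=80.6452; Δ=(100.0000−100.0000)/(235.1140−157.8868)=0.0000; B=V−Δ·S=80.6452
Node (3,2) S=255.5587: V=(p*·100.0000+(1−p*)·100.0000)/1.24=80.6452; Δ=(100.0000−100.0000)/(350.1154−235.1140)=0.0000; B=V−Δ·S=80.6452
Node (3,3) S=380.5602: V=(p*·0.0000+(1−p*)·100.0000)/1.24=23.2975; Δ=(0.0000−100.0000)/(521.3675−350.1154)=-0.5839; B=V−Δ·S=245.5197
Node (2,0) S=125.2672: V=(p*·80.6452+(1−p*)·80.6452)/1.24=65.0364; Δ=(80.6452−80.6452)/(171.6161−115.2458)=0.0000; B=V−Δ·S=65.0364
Node (2,1) S=186.5392: V=(p*·80.6452+(1−p*)·80.6452)/1.24=65.0364; Δ=(80.6452−80.6452)/(255.5587−171.6161)=0.0000; B=V−Δ·S=65.0364
Node (2,2) S=277.7812: V=(p*·23.2975+(1−p*)·80.6452)/1.24=32.1489; Δ=(23.2975−80.6452)/(380.5602−255.5587)=-0.4588; B=V−Δ·S=159.5881
Node (1,0) S=136.1600: V=(p*·65.0364+(1−p*)·65.0364)/1.24=52.4487; Δ=(65.0364−65.0364)/(186.5392−125.2672)=0.0000; B=V−Δ·S=52.4487
Node (1,1) S=202.7600: V=(p*·32.1489+(1−p*)·65.0364)/1.24=33.5885; Δ=(32.1489−65.0364)/(277.7812−186.5392)=-0.3604; B=V−Δ·S=106.6719
Node (0,0) S=148.0000: V=(p*·33.5885+(1−p*)·52.4487)/1.24=31.4814; Δ=(33.5885−52.4487)/(202.7600−136.1600)=-0.2832; B=V−Δ·S=73.3931
Check: Δ(0,0)·S0 + B(0,0) = 31.4814 = V0.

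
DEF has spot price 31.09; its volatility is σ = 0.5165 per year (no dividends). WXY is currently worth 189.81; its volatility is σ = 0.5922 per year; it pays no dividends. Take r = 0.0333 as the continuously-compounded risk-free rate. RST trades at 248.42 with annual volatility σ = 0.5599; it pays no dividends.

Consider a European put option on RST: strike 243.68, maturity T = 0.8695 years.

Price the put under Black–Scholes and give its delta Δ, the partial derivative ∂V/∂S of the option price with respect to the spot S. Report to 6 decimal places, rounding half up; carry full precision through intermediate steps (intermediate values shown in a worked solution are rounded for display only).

price = 44.316813
Δ = -0.361893

σ√T = 0.5599·√0.8695 = 0.522090
d₁ = (ln(S/K) + (r+σ²/2)T) / (σ√T) = (ln(248.42/243.68) + (0.0333+0.5599²/2)·0.8695) / 0.522090 = (0.019265 + 0.165243) / 0.522090 = 0.353403
d₂ = d₁ − σ√T = 0.353403 − 0.522090 = -0.168687
e^{−rT} = 0.971461
N(−d₁) = 0.361893,  N(−d₂) = 0.566978
Put price V = K·e^{−rT}·N(−d₂) − S·N(−d₁) = 134.218294 − 89.901481 = 44.316813
Δ = −N(−d₁) = -0.361893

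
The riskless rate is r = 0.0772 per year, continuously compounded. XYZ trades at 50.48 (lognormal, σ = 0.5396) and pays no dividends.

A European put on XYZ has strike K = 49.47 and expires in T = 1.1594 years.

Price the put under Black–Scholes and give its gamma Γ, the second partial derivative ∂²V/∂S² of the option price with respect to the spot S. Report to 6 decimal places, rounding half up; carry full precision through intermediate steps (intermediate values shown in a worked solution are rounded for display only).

price = 8.504936
Γ = 0.012126

σ√T = 0.5396·√1.1594 = 0.581017
d₁ = (ln(S/K) + (r+σ²/2)T) / (σ√T) = (ln(50.48/49.47) + (0.0772+0.5396²/2)·1.1594) / 0.581017 = (0.020211 + 0.258296) / 0.581017 = 0.479344
d₂ = d₁ − σ√T = 0.479344 − 0.581017 = -0.101673
e^{−rT} = 0.914383
N(−d₁) = 0.315847,  N(−d₂) = 0.540492
Put price V = K·e^{−rT}·N(−d₂) − S·N(−d₁) = 24.448897 − 15.943961 = 8.504936
φ(d₁) = (1/√(2π))·e^{−d₁²/2} = 0.355644
Γ = φ(d₁) / (S·σ·√T) = 0.012126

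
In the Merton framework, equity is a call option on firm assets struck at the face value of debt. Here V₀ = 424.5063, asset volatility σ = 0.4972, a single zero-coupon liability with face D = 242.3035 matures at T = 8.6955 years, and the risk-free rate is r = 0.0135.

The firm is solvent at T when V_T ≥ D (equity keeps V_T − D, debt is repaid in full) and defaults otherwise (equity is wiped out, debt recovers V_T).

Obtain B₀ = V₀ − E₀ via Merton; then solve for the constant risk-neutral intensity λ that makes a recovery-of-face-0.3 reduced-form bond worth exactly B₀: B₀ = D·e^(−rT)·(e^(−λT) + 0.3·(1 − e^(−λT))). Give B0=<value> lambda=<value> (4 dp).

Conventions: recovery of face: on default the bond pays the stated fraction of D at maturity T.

With assets at 424.5063 and a single debt payment of 242.3035 at 8.6955 years:
d₁ = [ln(V₀/D) + (r + σ²/2)T] / (σ√T)
   = [ln(424.5063/242.3035) + (0.0135 + 0.5·0.4972²)·8.6955] / (0.4972·√8.6955)
   = [0.560736 + 1.192187] / 1.466150 = 1.195596
d₂ = d₁ − σ√T = 1.195596 − 1.466150 = -0.270554
N(d₁) = 0.884073,  N(d₂) = 0.393367,  e^(−rT) = 0.889239
E₀ = V₀·N(d₁) − D·e^(−rT)·N(d₂)
   = 424.5063·0.884073 − 242.3035·0.889239·0.393367 = 290.537391
B₀ = V₀ − E₀ = 424.5063 − 290.537391 = 133.968909
e^(−λT) = (B₀·e^(rT)/D − 0.3)/(1 − 0.3) = (133.9689·1.124557/242.3035 − 0.3)/0.7 = 0.45966334
λ = −ln(0.45966334)/8.6955 = 0.089387

B0=133.9689 lambda=0.0894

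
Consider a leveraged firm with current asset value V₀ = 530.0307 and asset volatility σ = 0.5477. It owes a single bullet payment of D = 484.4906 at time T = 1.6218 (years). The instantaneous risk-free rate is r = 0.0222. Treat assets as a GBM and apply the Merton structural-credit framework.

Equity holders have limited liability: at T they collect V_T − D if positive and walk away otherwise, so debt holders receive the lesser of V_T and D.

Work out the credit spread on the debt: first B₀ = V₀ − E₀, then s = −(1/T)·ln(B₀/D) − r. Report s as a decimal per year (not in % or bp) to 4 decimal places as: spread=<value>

Equity is a call on the firm's assets struck at D = 484.4906:
d₁ = [ln(V₀/D) + (r + σ²/2)T] / (σ√T)
   = [ln(530.0307/484.4906) + (0.0222 + 0.5·0.5477²)·1.6218] / (0.5477·√1.6218)
   = [0.089837 + 0.279254] / 0.697495 = 0.529166
d₂ = d₁ − σ√T = 0.529166 − 0.697495 = -0.168330
N(d₁) = 0.701655,  N(d₂) = 0.433162,  e^(−rT) = 0.964636
E₀ = V₀·N(d₁) − D·e^(−rT)·N(d₂)
   = 530.0307·0.701655 − 484.4906·0.964636·0.433162 = 169.457165
B₀ = V₀ − E₀ = 530.0307 − 169.457165 = 360.573535
spread = −(1/T)·ln(B₀/D) − r = −(1/1.6218)·ln(360.573535/484.4906) − 0.0222 = 0.15994460

spread=0.1599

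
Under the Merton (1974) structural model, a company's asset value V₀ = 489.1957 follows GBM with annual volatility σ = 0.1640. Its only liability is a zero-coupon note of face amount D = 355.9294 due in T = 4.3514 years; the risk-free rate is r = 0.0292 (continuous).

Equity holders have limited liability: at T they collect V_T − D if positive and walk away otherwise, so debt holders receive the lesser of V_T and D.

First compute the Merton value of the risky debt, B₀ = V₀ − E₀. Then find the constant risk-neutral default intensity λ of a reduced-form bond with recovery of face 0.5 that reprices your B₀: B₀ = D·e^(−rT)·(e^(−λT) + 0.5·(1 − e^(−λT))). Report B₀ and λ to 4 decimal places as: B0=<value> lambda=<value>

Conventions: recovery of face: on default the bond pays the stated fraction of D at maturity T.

B0=307.4355 lambda=0.0090

Apply the equity-as-call identities (strike 355.9294, horizon 4.3514 years):
d₁ = [ln(V₀/D) + (r + σ²/2)T] / (σ√T)
   = [ln(489.1957/355.9294) + (0.0292 + 0.5·0.1640²)·4.3514] / (0.1640·√4.3514)
   = [0.318030 + 0.185579] / 0.342104 = 1.472092
d₂ = d₁ − σ√T = 1.472092 − 0.342104 = 1.129988
N(d₁) = 0.929502,  N(d₂) = 0.870759,  e^(−rT) = 0.880680
E₀ = V₀·N(d₁) − D·e^(−rT)·N(d₂)
   = 489.1957·0.929502 − 355.9294·0.880680·0.870759 = 181.760221
B₀ = V₀ − E₀ = 489.1957 − 181.760221 = 307.435479
e^(−λT) = (B₀·e^(rT)/D − 0.5)/(1 − 0.5) = (307.4355·1.135486/355.9294 − 0.5)/0.5 = 0.96156176
λ = −ln(0.96156176)/4.3514 = 0.009008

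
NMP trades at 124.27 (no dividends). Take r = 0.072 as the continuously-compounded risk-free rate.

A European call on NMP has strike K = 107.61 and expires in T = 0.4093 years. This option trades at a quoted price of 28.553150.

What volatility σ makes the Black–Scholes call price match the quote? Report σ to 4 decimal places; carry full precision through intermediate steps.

sigma = 0.5818

At σ = 0.5818 the Black–Scholes value reproduces the quote:
σ√T = 0.5818·√0.4093 = 0.372216
d₁ = (ln(S/K) + (r+σ²/2)T) / (σ√T) = (ln(124.27/107.61) + (0.072+0.5818²/2)·0.4093) / 0.372216 = (0.143943 + 0.098742) / 0.372216 = 0.652001
d₂ = d₁ − σ√T = 0.652001 − 0.372216 = 0.279785
e^{−rT} = 0.970960
N(d₁) = 0.742800,  N(d₂) = 0.610179
V = S·N(d₁) − K·e^{−rT}·N(d₂) = 92.307714 − 63.754564 = 28.553150 (equal to the quote); since ∂V/∂σ > 0 for all σ, the implied volatility is unique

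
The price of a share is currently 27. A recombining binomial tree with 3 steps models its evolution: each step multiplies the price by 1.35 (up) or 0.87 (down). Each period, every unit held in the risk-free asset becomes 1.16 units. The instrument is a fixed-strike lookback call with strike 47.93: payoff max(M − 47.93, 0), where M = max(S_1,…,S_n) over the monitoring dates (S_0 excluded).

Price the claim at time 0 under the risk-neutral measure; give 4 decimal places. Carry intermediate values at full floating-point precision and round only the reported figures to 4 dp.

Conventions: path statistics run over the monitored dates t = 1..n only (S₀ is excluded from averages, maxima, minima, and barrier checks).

price = 2.7320

Under the martingale measure an up-move has probability p* = 0.6042; value the claim as the probability-weighted average of per-path payoffs, discounted 3 periods at R = 1.16.
Enumerate all 2^3 = 8 price paths (U = up ×1.35, D = down ×0.87); each path with k up-moves has probability p*^k·(1−p*)^(3−k).
DDD: M=23.4900, payoff=0.0000, prob=0.062021
UDD: M=36.4500, payoff=0.0000, prob=0.094663
DUD: M=31.7115, payoff=0.0000, prob=0.094663
UUD: M=49.2075, payoff=1.2775, prob=0.144486
DDU: M=27.5890, payoff=0.0000, prob=0.094663
UDU: M=42.8105, payoff=0.0000, prob=0.144486
DUU: M=42.8105, payoff=0.0000, prob=0.144486
UUU: M=66.4301, payoff=18.5001, prob=0.220531
Price = Σ prob·payoff / R^3 = 4.264438 / 1.560896 = 2.7320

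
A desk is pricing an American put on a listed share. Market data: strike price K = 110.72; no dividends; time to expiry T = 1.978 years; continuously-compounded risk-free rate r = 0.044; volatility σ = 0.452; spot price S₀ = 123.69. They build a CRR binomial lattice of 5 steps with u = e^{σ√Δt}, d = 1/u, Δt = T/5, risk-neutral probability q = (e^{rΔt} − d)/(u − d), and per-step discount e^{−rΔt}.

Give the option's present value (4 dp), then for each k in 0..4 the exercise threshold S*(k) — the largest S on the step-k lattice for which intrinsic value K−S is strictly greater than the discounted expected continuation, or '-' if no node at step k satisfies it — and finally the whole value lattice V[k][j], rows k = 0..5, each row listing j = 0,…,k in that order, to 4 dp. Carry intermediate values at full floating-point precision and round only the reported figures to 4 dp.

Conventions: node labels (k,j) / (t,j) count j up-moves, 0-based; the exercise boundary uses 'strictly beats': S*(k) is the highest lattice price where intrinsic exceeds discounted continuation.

price = 20.1549
boundary = - - - 52.7149 70.0488
tree:
20.1549
29.7463 9.6592
42.4585 15.9513 2.6379
58.0051 25.8197 4.9695 0.0000
71.0496 40.6712 9.3622 0.0000 0.0000
80.8662 58.0051 17.6376 0.0000 0.0000 0.0000

Δt=0.39560, u=1.32882, d=0.75255, q=0.45987, disc=e^(-rΔt)=0.98274
k=5 terminal: V=max(K-S,0) → 80.8662 58.0051 17.6376 0.0000 0.0000 0.0000
k=4: j=0 S=39.6704 intr=71.0496 cont=69.1390 V=71.0496[EX]; j=1 S=70.0488 intr=40.6712 cont=38.7607 V=40.6712[EX]; j=2 S=123.6900 intr=0.0000 cont=9.3622 V=9.3622[hold]; j=3 S=218.4080 intr=0.0000 cont=0.0000 V=0.0000[hold]; j=4 S=385.6582 intr=0.0000 cont=0.0000 V=0.0000[hold]  S*(4)=70.0488
k=3: j=0 S=52.7149 intr=58.0051 cont=56.0945 V=58.0051[EX]; j=1 S=93.0824 intr=17.6376 cont=25.8197 V=25.8197[hold]; j=2 S=164.3621 intr=0.0000 cont=4.9695 V=4.9695[hold]; j=3 S=290.2255 intr=0.0000 cont=0.0000 V=0.0000[hold]  S*(3)=52.7149
k=2: j=0 S=70.0488 intr=40.6712 cont=42.4585 V=42.4585[hold]; j=1 S=123.6900 intr=0.0000 cont=15.9513 V=15.9513[hold]; j=2 S=218.4080 intr=0.0000 cont=2.6379 V=2.6379[hold]  S*(2)=-
k=1: j=0 S=93.0824 intr=17.6376 cont=29.7463 V=29.7463[hold]; j=1 S=164.3621 intr=0.0000 cont=9.6592 V=9.6592[hold]  S*(1)=-
k=0: j=0 S=123.6900 intr=0.0000 cont=20.1549 V=20.1549[hold]  S*(0)=-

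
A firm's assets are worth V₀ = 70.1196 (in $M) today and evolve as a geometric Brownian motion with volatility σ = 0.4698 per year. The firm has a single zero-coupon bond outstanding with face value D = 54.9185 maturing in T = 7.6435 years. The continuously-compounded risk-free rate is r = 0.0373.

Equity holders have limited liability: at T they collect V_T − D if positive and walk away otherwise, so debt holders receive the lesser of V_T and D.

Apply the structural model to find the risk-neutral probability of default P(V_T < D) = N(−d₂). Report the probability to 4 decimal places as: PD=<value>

PD=0.5955

Apply the equity-as-call identities (strike 54.9185, horizon 7.6435 years):
d₁ = [ln(V₀/D) + (r + σ²/2)T] / (σ√T)
   = [ln(70.1196/54.9185) + (0.0373 + 0.5·0.4698²)·7.6435] / (0.4698·√7.6435)
   = [0.244352 + 1.128609] / 1.298850 = 1.057058
d₂ = d₁ − σ√T = 1.057058 − 1.298850 = -0.241792
risk-neutral PD = N(−d₂) = N(0.241792) = 0.595529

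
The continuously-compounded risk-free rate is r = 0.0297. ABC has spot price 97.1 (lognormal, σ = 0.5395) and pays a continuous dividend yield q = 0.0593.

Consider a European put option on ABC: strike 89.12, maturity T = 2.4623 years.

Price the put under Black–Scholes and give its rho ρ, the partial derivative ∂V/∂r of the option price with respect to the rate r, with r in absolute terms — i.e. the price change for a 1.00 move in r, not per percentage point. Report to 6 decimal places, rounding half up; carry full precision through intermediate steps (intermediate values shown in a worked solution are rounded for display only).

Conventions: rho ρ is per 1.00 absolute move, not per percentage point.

σ√T = 0.5395·√2.4623 = 0.846568
d₁ = (ln(S/K) + (r−q+σ²/2)T) / (σ√T) = (ln(97.1/89.12) + (0.0297−0.0593+0.5395²/2)·2.4623) / 0.846568 = (0.085758 + 0.285455) / 0.846568 = 0.438491
d₂ = d₁ − σ√T = 0.438491 − 0.846568 = -0.408077
e^{−rT} = 0.929480
e^{−qT} = 0.864145
N(−d₁) = 0.330515,  N(−d₂) = 0.658392
Put price V = K·e^{−rT}·N(−d₂) − S·e^{−qT}·N(−d₁) = 54.538017 − 27.733042 = 26.804975
ρ = −K·T·e^{−rT}·N(−d₂) = -134.288960

price = 26.804975
ρ = -134.288960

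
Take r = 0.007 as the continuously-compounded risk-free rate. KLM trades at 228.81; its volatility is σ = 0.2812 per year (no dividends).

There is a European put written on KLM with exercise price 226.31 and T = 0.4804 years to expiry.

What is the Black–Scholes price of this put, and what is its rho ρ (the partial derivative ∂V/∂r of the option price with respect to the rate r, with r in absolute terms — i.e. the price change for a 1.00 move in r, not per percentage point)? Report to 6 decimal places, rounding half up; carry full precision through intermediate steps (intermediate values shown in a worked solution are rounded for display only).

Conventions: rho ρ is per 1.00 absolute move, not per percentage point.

price = 16.054156
ρ = -55.207150

σ√T = 0.2812·√0.4804 = 0.194902
d₁ = (ln(S/K) + (r+σ²/2)T) / (σ√T) = (ln(228.81/226.31) + (0.007+0.2812²/2)·0.4804) / 0.194902 = (0.010986 + 0.022356) / 0.194902 = 0.171073
d₂ = d₁ − σ√T = 0.171073 − 0.194902 = -0.023829
e^{−rT} = 0.996643
N(−d₁) = 0.432083,  N(−d₂) = 0.509506
Put price V = K·e^{−rT}·N(−d₂) − S·N(−d₁) = 114.919130 − 98.864974 = 16.054156
ρ = −K·T·e^{−rT}·N(−d₂) = -55.207150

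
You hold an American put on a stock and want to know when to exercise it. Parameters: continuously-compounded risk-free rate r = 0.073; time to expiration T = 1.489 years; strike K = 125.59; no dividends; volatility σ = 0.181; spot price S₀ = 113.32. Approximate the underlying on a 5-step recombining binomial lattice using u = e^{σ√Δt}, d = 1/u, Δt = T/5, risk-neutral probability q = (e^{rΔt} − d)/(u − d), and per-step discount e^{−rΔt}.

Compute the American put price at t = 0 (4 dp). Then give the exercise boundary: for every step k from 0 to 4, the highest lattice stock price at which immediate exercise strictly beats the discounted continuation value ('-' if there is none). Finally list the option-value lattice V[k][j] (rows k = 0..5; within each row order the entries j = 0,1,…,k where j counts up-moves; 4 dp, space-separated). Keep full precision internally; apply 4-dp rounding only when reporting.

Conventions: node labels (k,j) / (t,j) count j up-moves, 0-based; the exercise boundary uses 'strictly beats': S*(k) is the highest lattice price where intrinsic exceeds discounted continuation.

price = 12.8214
boundary = - 102.6620 113.3200 102.6620 113.3200
tree:
12.8214
22.9280 6.1734
32.5836 12.2700 2.1047
41.3310 22.9280 5.0832 0.0828
49.2558 32.5836 12.2700 0.2046 0.0000
56.4352 41.3310 22.9280 0.5055 0.0000 0.0000

Δt=0.29780  u=1.10382  d=0.90595  q=0.58640  discount=0.97850
step 5 (expiry): payoffs max(K−S,0) = 56.4352 41.3310 22.9280 0.5055 0.0000 0.0000
step 4: (k=4,j=0): S=76.3342, K−S=49.2558, hold=46.5550 ⇒ V=49.2558 exercise | (k=4,j=1): S=93.0064, K−S=32.5836, hold=29.8828 ⇒ V=32.5836 exercise | (k=4,j=2): S=113.3200, K−S=12.2700, hold=9.5692 ⇒ V=12.2700 exercise | (k=4,j=3): S=138.0703, K−S=0.0000, hold=0.2046 ⇒ V=0.2046 continue | (k=4,j=4): S=168.2263, K−S=0.0000, hold=0.0000 ⇒ V=0.0000 continue  boundary S*=113.3200
step 3: (k=3,j=0): S=84.2590, K−S=41.3310, hold=38.6303 ⇒ V=41.3310 exercise | (k=3,j=1): S=102.6620, K−S=22.9280, hold=20.2272 ⇒ V=22.9280 exercise | (k=3,j=2): S=125.0845, K−S=0.5055, hold=5.0832 ⇒ V=5.0832 continue | (k=3,j=3): S=152.4042, K−S=0.0000, hold=0.0828 ⇒ V=0.0828 continue  boundary S*=102.6620
step 2: (k=2,j=0): S=93.0064, K−S=32.5836, hold=29.8828 ⇒ V=32.5836 exercise | (k=2,j=1): S=113.3200, K−S=12.2700, hold=12.1958 ⇒ V=12.2700 exercise | (k=2,j=2): S=138.0703, K−S=0.0000, hold=2.1047 ⇒ V=2.1047 continue  boundary S*=113.3200
step 1: (k=1,j=0): S=102.6620, K−S=22.9280, hold=20.2272 ⇒ V=22.9280 exercise | (k=1,j=1): S=125.0845, K−S=0.5055, hold=6.1734 ⇒ V=6.1734 continue  boundary S*=102.6620
step 0: (k=0,j=0): S=113.3200, K−S=12.2700, hold=12.8214 ⇒ V=12.8214 continue  boundary S*=-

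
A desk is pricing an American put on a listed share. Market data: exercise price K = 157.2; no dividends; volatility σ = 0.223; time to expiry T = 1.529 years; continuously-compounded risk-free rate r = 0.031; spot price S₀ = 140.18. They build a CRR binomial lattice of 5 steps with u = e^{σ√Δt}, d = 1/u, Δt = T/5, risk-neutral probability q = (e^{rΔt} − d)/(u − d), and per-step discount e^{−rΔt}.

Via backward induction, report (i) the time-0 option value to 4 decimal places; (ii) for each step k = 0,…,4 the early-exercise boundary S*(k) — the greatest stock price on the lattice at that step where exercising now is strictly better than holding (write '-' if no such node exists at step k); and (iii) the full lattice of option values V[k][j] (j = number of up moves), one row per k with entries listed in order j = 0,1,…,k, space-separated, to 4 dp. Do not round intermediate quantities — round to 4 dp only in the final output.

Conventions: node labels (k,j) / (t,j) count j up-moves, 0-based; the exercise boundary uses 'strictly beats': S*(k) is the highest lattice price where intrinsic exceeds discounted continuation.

price = 22.3640
boundary = - - 109.5403 123.9168 140.1800
tree:
22.3640
33.5019 11.9848
47.6597 20.4038 4.0470
60.3682 33.2832 8.2994 0.0000
71.6023 47.6597 17.0200 0.0000 0.0000
81.5331 60.3682 33.2832 0.0000 0.0000 0.0000

Δt=0.30580  u=1.13124  d=0.88398  q=0.50773  discount=0.99056
step 5 (expiry): payoffs max(K−S,0) = 81.5331 60.3682 33.2832 0.0000 0.0000 0.0000
step 4: (k=4,j=0): S=85.5977, K−S=71.6023, hold=70.1191 ⇒ V=71.6023 exercise | (k=4,j=1): S=109.5403, K−S=47.6597, hold=46.1765 ⇒ V=47.6597 exercise | (k=4,j=2): S=140.1800, K−S=17.0200, hold=16.2297 ⇒ V=17.0200 exercise | (k=4,j=3): S=179.3899, K−S=0.0000, hold=0.0000 ⇒ V=0.0000 continue | (k=4,j=4): S=229.5673, K−S=0.0000, hold=0.0000 ⇒ V=0.0000 continue  boundary S*=140.1800
step 3: (k=3,j=0): S=96.8318, K−S=60.3682, hold=58.8850 ⇒ V=60.3682 exercise | (k=3,j=1): S=123.9168, K−S=33.2832, hold=31.8000 ⇒ V=33.2832 exercise | (k=3,j=2): S=158.5777, K−S=0.0000, hold=8.2994 ⇒ V=8.2994 continue | (k=3,j=3): S=202.9336, K−S=0.0000, hold=0.0000 ⇒ V=0.0000 continue  boundary S*=123.9168
step 2: (k=2,j=0): S=109.5403, K−S=47.6597, hold=46.1765 ⇒ V=47.6597 exercise | (k=2,j=1): S=140.1800, K−S=17.0200, hold=20.4038 ⇒ V=20.4038 continue | (k=2,j=2): S=179.3899, K−S=0.0000, hold=4.0470 ⇒ V=4.0470 continue  boundary S*=109.5403
step 1: (k=1,j=0): S=123.9168, K−S=33.2832, hold=33.5019 ⇒ V=33.5019 continue | (k=1,j=1): S=158.5777, K−S=0.0000, hold=11.9848 ⇒ V=11.9848 continue  boundary S*=-
step 0: (k=0,j=0): S=140.1800, K−S=17.0200, hold=22.3640 ⇒ V=22.3640 continue  boundary S*=-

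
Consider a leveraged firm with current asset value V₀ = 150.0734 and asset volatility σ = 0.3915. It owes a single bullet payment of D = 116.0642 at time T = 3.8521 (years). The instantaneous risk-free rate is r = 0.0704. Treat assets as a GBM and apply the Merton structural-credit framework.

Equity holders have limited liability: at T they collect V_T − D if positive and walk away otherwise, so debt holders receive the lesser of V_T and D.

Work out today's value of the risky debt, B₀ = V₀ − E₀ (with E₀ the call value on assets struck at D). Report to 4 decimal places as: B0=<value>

Apply the equity-as-call identities (strike 116.0642, horizon 3.8521 years):
d₁ = [ln(V₀/D) + (r + σ²/2)T] / (σ√T)
   = [ln(150.0734/116.0642) + (0.0704 + 0.5·0.3915²)·3.8521] / (0.3915·√3.8521)
   = [0.256981 + 0.566398] / 0.768388 = 1.071567
d₂ = d₁ − σ√T = 1.071567 − 0.768388 = 0.303179
N(d₁) = 0.858043,  N(d₂) = 0.619123,  e^(−rT) = 0.762473
E₀ = V₀·N(d₁) − D·e^(−rT)·N(d₂)
   = 150.0734·0.858043 − 116.0642·0.762473·0.619123 = 73.979547
B₀ = V₀ − E₀ = 150.0734 − 73.979547 = 76.093853

B0=76.0939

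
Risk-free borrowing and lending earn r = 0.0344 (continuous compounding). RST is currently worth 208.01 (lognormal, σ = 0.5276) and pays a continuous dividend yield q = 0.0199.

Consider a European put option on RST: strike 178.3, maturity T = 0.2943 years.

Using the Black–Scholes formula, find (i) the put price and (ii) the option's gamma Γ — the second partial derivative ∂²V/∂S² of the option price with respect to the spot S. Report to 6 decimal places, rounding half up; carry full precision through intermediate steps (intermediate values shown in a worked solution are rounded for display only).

price = 9.889379
Γ = 0.005227

σ√T = 0.5276·√0.2943 = 0.286220
d₁ = (ln(S/K) + (r−q+σ²/2)T) / (σ√T) = (ln(208.01/178.3) + (0.0344−0.0199+0.5276²/2)·0.2943) / 0.286220 = (0.154119 + 0.045228) / 0.286220 = 0.696482
d₂ = d₁ − σ√T = 0.696482 − 0.286220 = 0.410262
e^{−rT} = 0.989927
e^{−qT} = 0.994161
N(−d₁) = 0.243064,  N(−d₂) = 0.340807
Put price V = K·e^{−rT}·N(−d₂) − S·e^{−qT}·N(−d₁) = 60.153810 − 50.264432 = 9.889379
φ(d₁) = (1/√(2π))·e^{−d₁²/2} = 0.313022
Γ = e^{−qT}·φ(d₁) / (S·σ·√T) = 0.005227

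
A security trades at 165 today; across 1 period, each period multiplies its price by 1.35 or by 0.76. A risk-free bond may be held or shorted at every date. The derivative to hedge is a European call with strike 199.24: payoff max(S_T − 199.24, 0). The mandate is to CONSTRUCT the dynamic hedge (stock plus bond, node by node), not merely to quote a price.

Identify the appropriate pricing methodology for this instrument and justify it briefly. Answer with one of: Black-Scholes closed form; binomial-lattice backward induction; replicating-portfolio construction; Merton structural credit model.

framework: replicating-portfolio construction

Key observation: the deliverable is the dynamic trading strategy on the 1-step tree (spot 165, moves 1.35 and 0.76), so the valuation must go through the node-by-node replicating-portfolio solve.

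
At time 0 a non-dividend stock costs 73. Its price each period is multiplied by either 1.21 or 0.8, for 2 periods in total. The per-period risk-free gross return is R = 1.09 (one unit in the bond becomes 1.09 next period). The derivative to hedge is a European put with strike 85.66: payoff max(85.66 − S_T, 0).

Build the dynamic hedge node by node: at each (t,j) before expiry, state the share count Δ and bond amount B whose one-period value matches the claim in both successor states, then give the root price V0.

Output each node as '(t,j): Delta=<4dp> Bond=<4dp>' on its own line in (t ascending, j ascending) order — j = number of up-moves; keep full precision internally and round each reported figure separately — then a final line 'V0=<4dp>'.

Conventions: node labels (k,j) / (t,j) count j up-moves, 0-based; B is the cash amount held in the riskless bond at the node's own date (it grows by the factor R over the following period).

(0,0): Delta=-0.5399 Bond=47.4494
(1,0): Delta=-1.0000 Bond=78.5872
(1,1): Delta=-0.4141 Bond=40.6023
V0=8.0336

Under the risk-neutral measure, an up-move has probability p* = (R−d)/(u−d) = 0.7073 and values discount at R = 1.09.
Expiry values: V(2,0)=38.9400, V(2,1)=14.9960, V(2,2)=0.0000
(1,0): S=58.4000. Δ = (V_up−V_dn)/(S_up−S_dn) = (14.9960−38.9400)/(70.6640−46.7200) = -1.0000. V = [p*·14.9960 + (1−p*)·38.9400]/1.09 = 20.1872. B = V − Δ·S = 78.5872.
(1,1): S=88.3300. Δ = (V_up−V_dn)/(S_up−S_dn) = (0.0000−14.9960)/(106.8793−70.6640) = -0.4141. V = [p*·0.0000 + (1−p*)·14.9960]/1.09 = 4.0267. B = V − Δ·S = 40.6023.
(0,0): S=73.0000. Δ = (V_up−V_dn)/(S_up−S_dn) = (4.0267−20.1872)/(88.3300−58.4000) = -0.5399. V = [p*·4.0267 + (1−p*)·20.1872]/1.09 = 8.0336. B = V − Δ·S = 47.4494.
As a check, the time-0 holding Δ(0,0)·S0 + B(0,0) comes to 8.0336 — exactly V0.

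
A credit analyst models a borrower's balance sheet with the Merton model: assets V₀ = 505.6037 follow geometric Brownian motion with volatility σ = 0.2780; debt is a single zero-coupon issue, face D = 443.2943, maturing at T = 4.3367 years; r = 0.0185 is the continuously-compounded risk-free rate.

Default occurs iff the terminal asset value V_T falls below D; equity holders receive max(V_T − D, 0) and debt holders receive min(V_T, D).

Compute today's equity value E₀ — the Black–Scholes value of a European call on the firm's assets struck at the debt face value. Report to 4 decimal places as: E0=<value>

With assets at 505.6037 and a single debt payment of 443.2943 at 4.3367 years:
d₁ = [ln(V₀/D) + (r + σ²/2)T] / (σ√T)
   = [ln(505.6037/443.2943) + (0.0185 + 0.5·0.2780²)·4.3367] / (0.2780·√4.3367)
   = [0.131519 + 0.247808] / 0.578928 = 0.655223
d₂ = d₁ − σ√T = 0.655223 − 0.578928 = 0.076295
N(d₁) = 0.743838,  N(d₂) = 0.530408,  e^(−rT) = 0.922905
E₀ = V₀·N(d₁) − D·e^(−rT)·N(d₂)
   = 505.6037·0.743838 − 443.2943·0.922905·0.530408 = 159.087521

E0=159.0875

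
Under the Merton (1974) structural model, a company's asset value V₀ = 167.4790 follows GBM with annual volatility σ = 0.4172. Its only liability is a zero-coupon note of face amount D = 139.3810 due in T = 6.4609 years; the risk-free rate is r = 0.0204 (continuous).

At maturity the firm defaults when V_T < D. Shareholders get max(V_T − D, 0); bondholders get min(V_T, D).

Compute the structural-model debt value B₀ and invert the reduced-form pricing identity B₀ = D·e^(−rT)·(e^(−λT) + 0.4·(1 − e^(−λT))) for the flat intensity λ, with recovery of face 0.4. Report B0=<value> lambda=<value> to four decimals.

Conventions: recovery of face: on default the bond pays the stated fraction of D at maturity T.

B0=83.9947 lambda=0.1139

Apply the equity-as-call identities (strike 139.3810, horizon 6.4609 years):
d₁ = [ln(V₀/D) + (r + σ²/2)T] / (σ√T)
   = [ln(167.4790/139.3810) + (0.0204 + 0.5·0.4172²)·6.4609] / (0.4172·√6.4609)
   = [0.183647 + 0.694081] / 1.060451 = 0.827693
d₂ = d₁ − σ√T = 0.827693 − 1.060451 = -0.232759
N(d₁) = 0.796078,  N(d₂) = 0.407974,  e^(−rT) = 0.876514
E₀ = V₀·N(d₁) − D·e^(−rT)·N(d₂)
   = 167.4790·0.796078 − 139.3810·0.876514·0.407974 = 83.484308
B₀ = V₀ − E₀ = 167.4790 − 83.484308 = 83.994692
e^(−λT) = (B₀·e^(rT)/D − 0.4)/(1 − 0.4) = (83.9947·1.140883/139.3810 − 0.4)/0.6 = 0.47921058
λ = −ln(0.47921058)/6.4609 = 0.113856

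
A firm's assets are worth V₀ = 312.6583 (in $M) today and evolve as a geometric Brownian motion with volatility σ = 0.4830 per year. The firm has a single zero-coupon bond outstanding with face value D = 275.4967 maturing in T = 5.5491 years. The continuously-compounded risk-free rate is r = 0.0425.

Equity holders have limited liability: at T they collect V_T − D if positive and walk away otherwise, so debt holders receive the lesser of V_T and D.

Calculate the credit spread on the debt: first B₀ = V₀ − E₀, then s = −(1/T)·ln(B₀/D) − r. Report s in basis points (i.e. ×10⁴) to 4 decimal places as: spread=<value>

spread=720.5256

Apply the equity-as-call identities (strike 275.4967, horizon 5.5491 years):
d₁ = [ln(V₀/D) + (r + σ²/2)T] / (σ√T)
   = [ln(312.6583/275.4967) + (0.0425 + 0.5·0.4830²)·5.5491] / (0.4830·√5.5491)
   = [0.126535 + 0.883109] / 1.137780 = 0.887380
d₂ = d₁ − σ√T = 0.887380 − 1.137780 = -0.250400
N(d₁) = 0.812563,  N(d₂) = 0.401139,  e^(−rT) = 0.789910
E₀ = V₀·N(d₁) − D·e^(−rT)·N(d₂)
   = 312.6583·0.812563 − 275.4967·0.789910·0.401139 = 166.759670
B₀ = V₀ − E₀ = 312.6583 − 166.759670 = 145.898630
spread = −(1/T)·ln(B₀/D) − r = −(1/5.5491)·ln(145.898630/275.4967) − 0.0425 = 0.07205256
in basis points: 0.07205256 × 10⁴ = 720.5256 bp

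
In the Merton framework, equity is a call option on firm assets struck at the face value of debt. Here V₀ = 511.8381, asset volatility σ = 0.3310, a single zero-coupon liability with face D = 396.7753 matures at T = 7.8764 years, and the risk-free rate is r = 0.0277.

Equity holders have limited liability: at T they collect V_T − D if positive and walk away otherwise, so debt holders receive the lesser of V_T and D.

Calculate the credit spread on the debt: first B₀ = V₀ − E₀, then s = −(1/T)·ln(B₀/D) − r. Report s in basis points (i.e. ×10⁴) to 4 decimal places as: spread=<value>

spread=310.9738

With assets at 511.8381 and a single debt payment of 396.7753 at 7.8764 years:
d₁ = [ln(V₀/D) + (r + σ²/2)T] / (σ√T)
   = [ln(511.8381/396.7753) + (0.0277 + 0.5·0.3310²)·7.8764] / (0.3310·√7.8764)
   = [0.254638 + 0.649649] / 0.928949 = 0.973452
d₂ = d₁ − σ√T = 0.973452 − 0.928949 = 0.044503
N(d₁) = 0.834836,  N(d₂) = 0.517748,  e^(−rT) = 0.803984
E₀ = V₀·N(d₁) − D·e^(−rT)·N(d₂)
   = 511.8381·0.834836 − 396.7753·0.803984·0.517748 = 262.138542
B₀ = V₀ − E₀ = 511.8381 − 262.138542 = 249.699558
spread = −(1/T)·ln(B₀/D) − r = −(1/7.8764)·ln(249.699558/396.7753) − 0.0277 = 0.03109738
in basis points: 0.03109738 × 10⁴ = 310.9738 bp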